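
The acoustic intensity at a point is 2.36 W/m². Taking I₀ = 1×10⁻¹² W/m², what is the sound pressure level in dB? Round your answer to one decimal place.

Dividing by I₀ shifts the exponent by 12: I/I₀ = 2.36×10^12.
L = 10·(0.3729 + 12) = 123.73 dB.

123.7 dB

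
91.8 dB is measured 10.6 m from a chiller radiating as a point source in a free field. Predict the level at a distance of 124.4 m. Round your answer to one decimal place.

70.4 dB

Point-source attenuation: ΔL = 20·log₁₀(r₂/r₁) = 20·log₁₀(124.4/10.6) = 21.390 dB.
L₂ = 91.8 − 20·log₁₀(124.4/10.6) = 91.8 − 21.390 = 70.41 dB.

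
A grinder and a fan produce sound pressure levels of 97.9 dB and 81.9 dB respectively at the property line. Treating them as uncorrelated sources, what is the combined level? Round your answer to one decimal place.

For uncorrelated sources the intensities add, so convert each level to linear form, sum, and take 10·log₁₀ of the total.
Σ 10^(L/10) = 10^(97.9/10) + 10^(81.9/10) = 6.321e+09.
L_total = 10·log₁₀(6.321e+09) = 98.01 dB.

98.0 dB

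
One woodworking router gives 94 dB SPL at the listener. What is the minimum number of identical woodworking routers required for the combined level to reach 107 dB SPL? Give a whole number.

The shortfall is 107 − 94 = 13.0 dB, and N units add 10·log₁₀ N, so need 10·log₁₀ N ≥ 13.0.
N ≥ 10^(13.0/10) = 19.953, so N = 20.

20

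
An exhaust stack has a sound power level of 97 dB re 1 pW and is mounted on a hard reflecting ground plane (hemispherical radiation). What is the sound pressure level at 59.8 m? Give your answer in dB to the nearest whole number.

Free-field hemispherical radiation: L_p = L_w − 10·log₁₀(2π·r²), r = 59.8 m.
2π·r² = 2.247e+04 m², 10·log₁₀ of that is 43.516 dB.
L_p = 97 − 43.516 = 53.48 dB.

53 dB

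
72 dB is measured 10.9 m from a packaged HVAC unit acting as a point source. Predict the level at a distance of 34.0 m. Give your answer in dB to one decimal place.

Spherical spreading from a point source gives a 20·log₁₀(r₂/r₁) drop.
L₂ = 72 − 20·log₁₀(34.0/10.9) = 72 − 9.881 = 62.12 dB.

62.1 dB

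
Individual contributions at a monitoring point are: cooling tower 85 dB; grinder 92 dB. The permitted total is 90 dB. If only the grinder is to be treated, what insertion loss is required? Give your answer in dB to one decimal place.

3.7 dB

Everything except the grinder sums to 10^(85/10) = 3.162e+08 in linear terms, 85.00 dB.
The limit corresponds to 10^(90/10) = 1.000e+09; subtracting the fixed part leaves 6.838e+08 for the grinder, i.e. 88.35 dB.
Required insertion loss = 92 − 88.35 = 3.65 dB.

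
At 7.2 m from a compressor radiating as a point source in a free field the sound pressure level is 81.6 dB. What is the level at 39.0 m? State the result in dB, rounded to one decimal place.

66.9 dB

For a point source, L₂ = L₁ − 20·log₁₀(r₂/r₁).
L₂ = 81.6 − 20·log₁₀(39.0/7.2) = 81.6 − 14.675 = 66.93 dB.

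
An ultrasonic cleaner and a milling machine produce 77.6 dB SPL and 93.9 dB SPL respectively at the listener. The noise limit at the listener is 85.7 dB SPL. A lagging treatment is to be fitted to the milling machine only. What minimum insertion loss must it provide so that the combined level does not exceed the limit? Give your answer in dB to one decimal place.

8.9 dB

Everything except the milling machine sums to 10^(77.6/10) = 5.754e+07 in linear terms, 77.60 dB SPL.
The limit corresponds to 10^(85.7/10) = 3.715e+08; subtracting the fixed part leaves 3.140e+08 for the milling machine, i.e. 84.97 dB SPL.
So the milling machine must be reduced from 93.9 to 84.97 dB SPL: IL = 8.93 dB.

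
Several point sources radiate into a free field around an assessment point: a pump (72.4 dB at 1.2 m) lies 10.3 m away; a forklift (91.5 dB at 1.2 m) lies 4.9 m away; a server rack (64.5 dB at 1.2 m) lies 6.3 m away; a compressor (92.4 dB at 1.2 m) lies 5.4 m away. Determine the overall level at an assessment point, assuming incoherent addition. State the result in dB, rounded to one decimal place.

Propagate each source to the receiver with L = L_ref − 20·log₁₀(r/r_ref), then add intensities.
pump: 72.4 − 20·log₁₀(10.3/1.2) = 72.4 − 18.67 = 53.73 dB.
forklift: 91.5 − 20·log₁₀(4.9/1.2) = 91.5 − 12.22 = 79.28 dB.
server rack: 64.5 − 20·log₁₀(6.3/1.2) = 64.5 − 14.40 = 50.10 dB.
compressor: 92.4 − 20·log₁₀(5.4/1.2) = 92.4 − 13.06 = 79.34 dB.
Σ 10^(L/10) = 1.709e+08 → L_total = 10·log₁₀(1.709e+08) = 82.33 dB.

82.3 dB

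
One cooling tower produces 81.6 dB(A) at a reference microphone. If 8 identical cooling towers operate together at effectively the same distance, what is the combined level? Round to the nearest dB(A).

91 dB(A)

L_total = L₁ + 10·log₁₀ N for N identical incoherent sources.
L_total = 81.6 + 10·log₁₀(8) = 81.6 + 9.031 = 90.63 dB(A).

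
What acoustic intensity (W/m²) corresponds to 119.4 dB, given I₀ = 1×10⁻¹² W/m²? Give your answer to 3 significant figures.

I = I₀·10^(L/10) = 10⁻¹² × 10^(119.4/10) = 10^(-0.060).

0.871 W/m²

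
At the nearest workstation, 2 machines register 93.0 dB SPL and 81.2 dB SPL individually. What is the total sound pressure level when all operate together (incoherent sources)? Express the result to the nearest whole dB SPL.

93 dB SPL

Incoherent sources combine by intensity addition: L_total = 10·log₁₀(Σ 10^(L_i/10)).
Σ 10^(L/10) = 10^(93.0/10) + 10^(81.2/10) = 2.127e+09.
L_total = 10·log₁₀(2.127e+09) = 93.28 dB SPL.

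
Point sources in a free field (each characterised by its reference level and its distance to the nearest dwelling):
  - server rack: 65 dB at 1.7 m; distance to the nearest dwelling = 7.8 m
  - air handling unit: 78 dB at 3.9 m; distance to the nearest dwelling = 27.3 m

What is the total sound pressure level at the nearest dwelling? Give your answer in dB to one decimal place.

61.6 dB

First find each source's level at the receiver (point-source: −20·log₁₀(r/r_ref)), then combine on an intensity basis.
server rack: 65 − 20·log₁₀(7.8/1.7) = 65 − 13.23 = 51.77 dB.
air handling unit: 78 − 20·log₁₀(27.3/3.9) = 78 − 16.90 = 61.10 dB.
Σ 10^(L/10) = 1.438e+06 → L_total = 10·log₁₀(1.438e+06) = 61.58 dB.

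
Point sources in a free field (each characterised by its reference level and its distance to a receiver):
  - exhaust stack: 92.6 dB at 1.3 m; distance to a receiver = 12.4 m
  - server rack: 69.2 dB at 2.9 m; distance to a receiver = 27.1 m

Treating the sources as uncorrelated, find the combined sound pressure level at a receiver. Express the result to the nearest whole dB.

73 dB

Propagate each source to the receiver with L = L_ref − 20·log₁₀(r/r_ref), then add intensities.
exhaust stack: 92.6 − 20·log₁₀(12.4/1.3) = 92.6 − 19.59 = 73.01 dB.
server rack: 69.2 − 20·log₁₀(27.1/2.9) = 69.2 − 19.41 = 49.79 dB.
Σ 10^(L/10) = 2.010e+07 → L_total = 10·log₁₀(2.010e+07) = 73.03 dB.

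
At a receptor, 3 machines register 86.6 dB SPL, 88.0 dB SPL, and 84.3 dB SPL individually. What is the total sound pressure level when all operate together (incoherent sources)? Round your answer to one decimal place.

For uncorrelated sources the intensities add, so convert each level to linear form, sum, and take 10·log₁₀ of the total.
Σ 10^(L/10) = 10^(86.6/10) + 10^(88.0/10) + 10^(84.3/10) = 1.357e+09.
L_total = 10·log₁₀(1.357e+09) = 91.33 dB SPL.

91.3 dB SPL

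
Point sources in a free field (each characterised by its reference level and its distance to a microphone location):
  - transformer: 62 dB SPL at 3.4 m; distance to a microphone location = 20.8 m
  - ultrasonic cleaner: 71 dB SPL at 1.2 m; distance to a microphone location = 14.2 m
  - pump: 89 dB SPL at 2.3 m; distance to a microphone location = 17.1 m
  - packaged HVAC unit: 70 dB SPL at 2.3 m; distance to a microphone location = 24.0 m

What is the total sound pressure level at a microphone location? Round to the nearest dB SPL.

72 dB SPL

Apply inverse-square spreading to bring every level to the receiver, then sum 10^(L/10).
transformer: 62 − 20·log₁₀(20.8/3.4) = 62 − 15.73 = 46.27 dB SPL.
ultrasonic cleaner: 71 − 20·log₁₀(14.2/1.2) = 71 − 21.46 = 49.54 dB SPL.
pump: 89 − 20·log₁₀(17.1/2.3) = 89 − 17.43 = 71.57 dB SPL.
packaged HVAC unit: 70 − 20·log₁₀(24.0/2.3) = 70 − 20.37 = 49.63 dB SPL.
Σ 10^(L/10) = 1.459e+07 → L_total = 10·log₁₀(1.459e+07) = 71.64 dB SPL.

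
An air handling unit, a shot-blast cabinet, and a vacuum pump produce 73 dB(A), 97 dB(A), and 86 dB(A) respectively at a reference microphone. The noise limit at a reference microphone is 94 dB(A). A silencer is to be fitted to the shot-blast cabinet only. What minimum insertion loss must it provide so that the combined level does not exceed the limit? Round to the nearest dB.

4 dB

Everything except the shot-blast cabinet sums to 10^(73/10) + 10^(86/10) = 4.181e+08 in linear terms, 86.21 dB(A).
To meet 94 dB(A) overall, the treated shot-blast cabinet may contribute at most 10^(94/10) − 4.181e+08 = 2.094e+09, i.e. 93.21 dB(A).
So the shot-blast cabinet must be reduced from 97 to 93.21 dB(A): IL = 3.79 dB.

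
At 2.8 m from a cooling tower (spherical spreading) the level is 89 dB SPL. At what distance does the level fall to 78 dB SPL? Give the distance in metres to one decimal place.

The 11.0 dB drop corresponds to a distance ratio of 10^(11.0/20) for a point source.
r₂ = 2.8·10^((89−78)/20) = 2.8·10^(11.0/20) = 9.93 m.

9.9 m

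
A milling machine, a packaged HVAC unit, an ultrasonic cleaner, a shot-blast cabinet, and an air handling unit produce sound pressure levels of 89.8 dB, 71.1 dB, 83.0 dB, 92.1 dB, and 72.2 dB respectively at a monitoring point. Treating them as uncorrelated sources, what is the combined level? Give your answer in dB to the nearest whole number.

For uncorrelated sources the intensities add, so convert each level to linear form, sum, and take 10·log₁₀ of the total.
Σ 10^(L/10) = 10^(89.8/10) + 10^(71.1/10) + 10^(83.0/10) + 10^(92.1/10) + 10^(72.2/10) = 2.806e+09.
L_total = 10·log₁₀(2.806e+09) = 94.48 dB.

94 dB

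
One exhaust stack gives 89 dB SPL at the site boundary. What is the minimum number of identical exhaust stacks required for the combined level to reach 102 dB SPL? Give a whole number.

N identical sources give L₁ + 10·log₁₀ N, so require 10·log₁₀ N ≥ 102 − 89 = 13.0 dB.
N ≥ 10^(13.0/10) = 19.953, so N = 20.

20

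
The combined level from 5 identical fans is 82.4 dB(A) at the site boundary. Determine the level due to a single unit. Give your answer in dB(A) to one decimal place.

75.4 dB(A)

5 equal contributions raise the level by 10·log₁₀ 5 = 6.990 dB, so each unit alone gives 82.4 − 6.990.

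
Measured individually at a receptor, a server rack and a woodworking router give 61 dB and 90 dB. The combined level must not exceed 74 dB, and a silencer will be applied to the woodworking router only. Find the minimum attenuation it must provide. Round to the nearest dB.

16 dB

Fixed contribution from the other source: Σ 10^(L/10) = 10^(61/10) = 1.259e+06 (61.00 dB).
To meet 74 dB overall, the treated woodworking router may contribute at most 10^(74/10) − 1.259e+06 = 2.386e+07, i.e. 73.78 dB.
So the woodworking router must be reduced from 90 to 73.78 dB: IL = 16.22 dB.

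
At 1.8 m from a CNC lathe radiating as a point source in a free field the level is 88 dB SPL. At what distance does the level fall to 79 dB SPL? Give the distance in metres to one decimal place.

5.1 m

For a point source L₁ − L₂ = 20·log₁₀(r₂/r₁), so r₂ = r₁·10^((L₁−L₂)/20).
r₂ = 1.8·10^((88−79)/20) = 1.8·10^(9.0/20) = 5.07 m.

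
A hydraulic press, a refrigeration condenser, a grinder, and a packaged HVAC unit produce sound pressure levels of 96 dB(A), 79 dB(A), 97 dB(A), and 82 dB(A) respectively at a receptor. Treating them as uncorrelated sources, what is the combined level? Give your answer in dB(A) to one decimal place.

99.7 dB(A)

Incoherent sources combine by intensity addition: L_total = 10·log₁₀(Σ 10^(L_i/10)).
Σ 10^(L/10) = 10^(96/10) + 10^(79/10) + 10^(97/10) + 10^(82/10) = 9.231e+09.
L_total = 10·log₁₀(9.231e+09) = 99.65 dB(A).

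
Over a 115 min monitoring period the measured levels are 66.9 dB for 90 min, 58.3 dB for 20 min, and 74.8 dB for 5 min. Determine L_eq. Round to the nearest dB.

67 dB

L_eq = 10·log₁₀[(1/T)·Σ tᵢ·10^(Lᵢ/10)] with T = 115 min.
Σ tᵢ·10^(Lᵢ/10) = 90·10^(66.9/10) + 20·10^(58.3/10) + 5·10^(74.8/10) = 6.053e+08.
L_eq = 10·log₁₀(6.053e+08/115) = 67.21 dB.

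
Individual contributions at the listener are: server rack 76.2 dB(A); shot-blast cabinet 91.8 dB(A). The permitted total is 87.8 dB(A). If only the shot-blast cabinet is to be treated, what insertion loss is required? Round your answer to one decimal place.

Everything except the shot-blast cabinet sums to 10^(76.2/10) = 4.169e+07 in linear terms, 76.20 dB(A).
The limit corresponds to 10^(87.8/10) = 6.026e+08; subtracting the fixed part leaves 5.609e+08 for the shot-blast cabinet, i.e. 87.49 dB(A).
So the shot-blast cabinet must be reduced from 91.8 to 87.49 dB(A): IL = 4.31 dB.

4.3 dB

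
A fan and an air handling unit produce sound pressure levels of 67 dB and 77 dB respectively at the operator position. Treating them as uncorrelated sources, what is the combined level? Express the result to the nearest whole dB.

77 dB

Incoherent sources combine by intensity addition: L_total = 10·log₁₀(Σ 10^(L_i/10)).
Σ 10^(L/10) = 10^(67/10) + 10^(77/10) = 5.513e+07.
L_total = 10·log₁₀(5.513e+07) = 77.41 dB.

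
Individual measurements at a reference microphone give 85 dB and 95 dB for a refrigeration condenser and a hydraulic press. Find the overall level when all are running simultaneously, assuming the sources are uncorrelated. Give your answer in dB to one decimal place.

95.4 dB

Incoherent sources combine by intensity addition: L_total = 10·log₁₀(Σ 10^(L_i/10)).
Σ 10^(L/10) = 10^(85/10) + 10^(95/10) = 3.479e+09.
L_total = 10·log₁₀(3.479e+09) = 95.41 dB.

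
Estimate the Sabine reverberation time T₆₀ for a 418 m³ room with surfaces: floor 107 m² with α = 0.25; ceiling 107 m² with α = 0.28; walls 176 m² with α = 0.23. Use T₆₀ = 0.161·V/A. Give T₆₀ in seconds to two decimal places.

0.69 s

Summing Sᵢαᵢ: 107·0.25 + 107·0.28 + 176·0.23 = 97.19 m².
T₆₀ = 0.161 × 418 / 97.19 = 0.692 s.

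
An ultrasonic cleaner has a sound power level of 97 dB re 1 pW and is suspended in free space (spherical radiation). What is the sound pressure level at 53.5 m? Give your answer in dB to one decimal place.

51.4 dB

L_p = L_w − 10·log₁₀(4π·r²) with r = 53.5 m.
4π·r² = 3.597e+04 m², 10·log₁₀ of that is 45.559 dB.
L_p = 97 − 45.559 = 51.44 dB.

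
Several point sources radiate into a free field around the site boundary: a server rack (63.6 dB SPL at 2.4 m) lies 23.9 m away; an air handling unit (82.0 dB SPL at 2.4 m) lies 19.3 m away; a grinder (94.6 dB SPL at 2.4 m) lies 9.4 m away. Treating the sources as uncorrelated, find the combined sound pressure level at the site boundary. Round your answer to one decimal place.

82.8 dB SPL

Apply inverse-square spreading to bring every level to the receiver, then sum 10^(L/10).
server rack: 63.6 − 20·log₁₀(23.9/2.4) = 63.6 − 19.96 = 43.64 dB SPL.
air handling unit: 82.0 − 20·log₁₀(19.3/2.4) = 82.0 − 18.11 = 63.89 dB SPL.
grinder: 94.6 − 20·log₁₀(9.4/2.4) = 94.6 − 11.86 = 82.74 dB SPL.
Σ 10^(L/10) = 1.905e+08 → L_total = 10·log₁₀(1.905e+08) = 82.80 dB SPL.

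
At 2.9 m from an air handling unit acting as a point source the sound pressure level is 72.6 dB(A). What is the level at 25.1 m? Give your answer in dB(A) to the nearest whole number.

Spherical spreading from a point source gives a 20·log₁₀(r₂/r₁) drop.
L₂ = 72.6 − 20·log₁₀(25.1/2.9) = 72.6 − 18.746 = 53.85 dB(A).

54 dB(A)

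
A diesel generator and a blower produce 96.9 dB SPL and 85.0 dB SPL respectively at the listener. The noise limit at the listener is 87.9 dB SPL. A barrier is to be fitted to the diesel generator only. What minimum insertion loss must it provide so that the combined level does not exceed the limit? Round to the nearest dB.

Everything except the diesel generator sums to 10^(85.0/10) = 3.162e+08 in linear terms, 85.00 dB SPL.
To meet 87.9 dB SPL overall, the treated diesel generator may contribute at most 10^(87.9/10) − 3.162e+08 = 3.004e+08, i.e. 84.78 dB SPL.
Required insertion loss = 96.9 − 84.78 = 12.12 dB.

12 dB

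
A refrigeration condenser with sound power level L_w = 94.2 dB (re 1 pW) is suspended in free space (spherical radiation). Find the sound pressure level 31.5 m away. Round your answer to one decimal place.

53.2 dB

L_p = L_w − 10·log₁₀(4π·r²) with r = 31.5 m.
4π·r² = 1.247e+04 m², 10·log₁₀ of that is 40.958 dB.
L_p = 94.2 − 40.958 = 53.24 dB.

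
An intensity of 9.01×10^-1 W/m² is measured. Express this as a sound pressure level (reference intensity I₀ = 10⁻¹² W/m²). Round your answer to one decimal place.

Dividing by I₀ shifts the exponent by 12: I/I₀ = 9.01×10^11.
L = 10·(0.9547 + 11) = 119.55 dB.

119.5 dB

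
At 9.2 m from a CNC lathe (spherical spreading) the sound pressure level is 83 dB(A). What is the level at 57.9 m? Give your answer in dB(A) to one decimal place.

67.0 dB(A)

Spherical spreading from a point source gives a 20·log₁₀(r₂/r₁) drop.
L₂ = 83 − 20·log₁₀(57.9/9.2) = 83 − 15.978 = 67.02 dB(A).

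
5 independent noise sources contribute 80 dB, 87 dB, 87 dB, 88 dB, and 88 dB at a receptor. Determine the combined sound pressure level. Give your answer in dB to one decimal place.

Incoherent sources combine by intensity addition: L_total = 10·log₁₀(Σ 10^(L_i/10)).
Σ 10^(L/10) = 10^(80/10) + 10^(87/10) + 10^(87/10) + 10^(88/10) + 10^(88/10) = 2.364e+09.
L_total = 10·log₁₀(2.364e+09) = 93.74 dB.

93.7 dB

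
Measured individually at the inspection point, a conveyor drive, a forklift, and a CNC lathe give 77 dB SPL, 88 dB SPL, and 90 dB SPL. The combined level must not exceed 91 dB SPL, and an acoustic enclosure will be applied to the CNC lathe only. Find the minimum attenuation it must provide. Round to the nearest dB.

Fixed contribution from the other sources: Σ 10^(L/10) = 10^(77/10) + 10^(88/10) = 6.811e+08 (88.33 dB SPL).
The limit corresponds to 10^(91/10) = 1.259e+09; subtracting the fixed part leaves 5.778e+08 for the CNC lathe, i.e. 87.62 dB SPL.
So the CNC lathe must be reduced from 90 to 87.62 dB SPL: IL = 2.38 dB.

2 dB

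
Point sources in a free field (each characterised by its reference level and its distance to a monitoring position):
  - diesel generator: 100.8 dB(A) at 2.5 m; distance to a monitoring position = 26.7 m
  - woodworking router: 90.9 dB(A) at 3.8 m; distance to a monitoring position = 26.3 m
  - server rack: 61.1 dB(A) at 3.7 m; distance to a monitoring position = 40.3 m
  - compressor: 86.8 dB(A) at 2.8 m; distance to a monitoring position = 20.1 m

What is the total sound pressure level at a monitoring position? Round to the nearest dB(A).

81 dB(A)

First find each source's level at the receiver (point-source: −20·log₁₀(r/r_ref)), then combine on an intensity basis.
diesel generator: 100.8 − 20·log₁₀(26.7/2.5) = 100.8 − 20.57 = 80.23 dB(A).
woodworking router: 90.9 − 20·log₁₀(26.3/3.8) = 90.9 − 16.80 = 74.10 dB(A).
server rack: 61.1 − 20·log₁₀(40.3/3.7) = 61.1 − 20.74 = 40.36 dB(A).
compressor: 86.8 − 20·log₁₀(20.1/2.8) = 86.8 − 17.12 = 69.68 dB(A).
Σ 10^(L/10) = 1.404e+08 → L_total = 10·log₁₀(1.404e+08) = 81.47 dB(A).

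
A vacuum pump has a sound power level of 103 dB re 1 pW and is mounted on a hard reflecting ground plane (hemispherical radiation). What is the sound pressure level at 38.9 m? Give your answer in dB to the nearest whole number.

The power spreads over a hemisphere of area 2π·r², so L_p = L_w − 10·log₁₀(2π·r²).
2π·r² = 9508 m², 10·log₁₀ of that is 39.781 dB.
L_p = 103 − 39.781 = 63.22 dB.

63 dB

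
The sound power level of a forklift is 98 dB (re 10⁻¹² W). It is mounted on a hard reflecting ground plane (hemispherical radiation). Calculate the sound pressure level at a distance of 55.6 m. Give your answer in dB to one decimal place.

L_p = L_w − 10·log₁₀(2π·r²) with r = 55.6 m.
2π·r² = 1.942e+04 m², 10·log₁₀ of that is 42.883 dB.
L_p = 98 − 42.883 = 55.12 dB.

55.1 dB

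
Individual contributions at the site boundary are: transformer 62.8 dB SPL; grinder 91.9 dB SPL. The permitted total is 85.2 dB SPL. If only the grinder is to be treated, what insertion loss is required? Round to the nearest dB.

7 dB

The untreated sources together contribute 10^(62.8/10) = 1.905e+06, i.e. 62.80 dB SPL.
To meet 85.2 dB SPL overall, the treated grinder may contribute at most 10^(85.2/10) − 1.905e+06 = 3.292e+08, i.e. 85.17 dB SPL.
Required insertion loss = 91.9 − 85.17 = 6.73 dB.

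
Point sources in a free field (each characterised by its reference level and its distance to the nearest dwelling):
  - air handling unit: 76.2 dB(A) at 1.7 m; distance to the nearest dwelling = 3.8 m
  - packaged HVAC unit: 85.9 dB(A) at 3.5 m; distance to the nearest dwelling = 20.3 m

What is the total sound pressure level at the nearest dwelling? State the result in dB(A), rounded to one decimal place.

Apply inverse-square spreading to bring every level to the receiver, then sum 10^(L/10).
air handling unit: 76.2 − 20·log₁₀(3.8/1.7) = 76.2 − 6.99 = 69.21 dB(A).
packaged HVAC unit: 85.9 − 20·log₁₀(20.3/3.5) = 85.9 − 15.27 = 70.63 dB(A).
Σ 10^(L/10) = 1.991e+07 → L_total = 10·log₁₀(1.991e+07) = 72.99 dB(A).

73.0 dB(A)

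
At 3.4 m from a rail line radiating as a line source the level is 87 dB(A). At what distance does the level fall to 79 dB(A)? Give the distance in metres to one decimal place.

Line-source spreading drops the level by 10·log₁₀(r₂/r₁); inverting, r₂/r₁ = 10^(ΔL/10).
r₂ = 3.4·10^((87−79)/10) = 3.4·10^(8.0/10) = 21.45 m.

21.5 m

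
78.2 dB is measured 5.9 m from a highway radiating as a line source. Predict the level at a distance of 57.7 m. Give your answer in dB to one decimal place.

68.3 dB

Line-source attenuation: ΔL = 10·log₁₀(r₂/r₁) = 10·log₁₀(57.7/5.9) = 9.903 dB.
L₂ = 78.2 − 10·log₁₀(57.7/5.9) = 78.2 − 9.903 = 68.30 dB.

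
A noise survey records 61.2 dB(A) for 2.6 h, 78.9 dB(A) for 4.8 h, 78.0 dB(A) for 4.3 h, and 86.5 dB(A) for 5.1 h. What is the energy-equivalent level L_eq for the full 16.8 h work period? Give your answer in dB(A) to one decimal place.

Weight each interval's intensity by its duration and average over T = 16.8 h:
Σ tᵢ·10^(Lᵢ/10) = 2.6·10^(61.2/10) + 4.8·10^(78.9/10) + 4.3·10^(78.0/10) + 5.1·10^(86.5/10) = 2.925e+09.
L_eq = 10·log₁₀(2.925e+09/16.8) = 82.41 dB(A).

82.4 dB(A)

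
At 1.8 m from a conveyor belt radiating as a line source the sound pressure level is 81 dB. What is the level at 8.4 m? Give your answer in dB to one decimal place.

74.3 dB

For a line source, L₂ = L₁ − 10·log₁₀(r₂/r₁).
L₂ = 81 − 10·log₁₀(8.4/1.8) = 81 − 6.690 = 74.31 dB.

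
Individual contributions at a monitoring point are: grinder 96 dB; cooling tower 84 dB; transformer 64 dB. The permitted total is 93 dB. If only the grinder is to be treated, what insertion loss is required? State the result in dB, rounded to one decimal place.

Everything except the grinder sums to 10^(84/10) + 10^(64/10) = 2.537e+08 in linear terms, 84.04 dB.
To meet 93 dB overall, the treated grinder may contribute at most 10^(93/10) − 2.537e+08 = 1.742e+09, i.e. 92.41 dB.
So the grinder must be reduced from 96 to 92.41 dB: IL = 3.59 dB.

3.6 dB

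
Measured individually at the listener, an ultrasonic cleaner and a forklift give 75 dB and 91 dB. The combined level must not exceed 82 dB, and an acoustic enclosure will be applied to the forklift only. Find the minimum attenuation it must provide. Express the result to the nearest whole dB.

10 dB

Everything except the forklift sums to 10^(75/10) = 3.162e+07 in linear terms, 75.00 dB.
To meet 82 dB overall, the treated forklift may contribute at most 10^(82/10) − 3.162e+07 = 1.269e+08, i.e. 81.03 dB.
Required insertion loss = 91 − 81.03 = 9.97 dB.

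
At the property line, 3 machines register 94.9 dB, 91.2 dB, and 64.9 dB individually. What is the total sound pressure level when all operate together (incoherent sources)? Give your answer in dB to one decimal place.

96.4 dB

For uncorrelated sources the intensities add, so convert each level to linear form, sum, and take 10·log₁₀ of the total.
Σ 10^(L/10) = 10^(94.9/10) + 10^(91.2/10) + 10^(64.9/10) = 4.412e+09.
L_total = 10·log₁₀(4.412e+09) = 96.45 dB.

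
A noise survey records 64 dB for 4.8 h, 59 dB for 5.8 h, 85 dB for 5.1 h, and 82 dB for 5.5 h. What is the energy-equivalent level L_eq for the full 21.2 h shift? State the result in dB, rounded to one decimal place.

The energy average is taken in the linear domain: L_eq = 10·log₁₀[(Σ tᵢ·10^(Lᵢ/10))/T], T = 21.2 h.
Σ tᵢ·10^(Lᵢ/10) = 4.8·10^(64/10) + 5.8·10^(59/10) + 5.1·10^(85/10) + 5.5·10^(82/10) = 2.501e+09.
L_eq = 10·log₁₀(2.501e+09/21.2) = 80.72 dB.

80.7 dB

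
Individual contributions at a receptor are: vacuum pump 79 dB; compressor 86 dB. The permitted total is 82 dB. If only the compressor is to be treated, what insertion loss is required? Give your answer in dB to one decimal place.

7.0 dB

Everything except the compressor sums to 10^(79/10) = 7.943e+07 in linear terms, 79.00 dB.
The limit corresponds to 10^(82/10) = 1.585e+08; subtracting the fixed part leaves 7.906e+07 for the compressor, i.e. 78.98 dB.
So the compressor must be reduced from 86 to 78.98 dB: IL = 7.02 dB.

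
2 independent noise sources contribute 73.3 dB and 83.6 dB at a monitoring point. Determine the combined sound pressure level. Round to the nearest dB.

84 dB

Incoherent sources combine by intensity addition: L_total = 10·log₁₀(Σ 10^(L_i/10)).
Σ 10^(L/10) = 10^(73.3/10) + 10^(83.6/10) = 2.505e+08.
L_total = 10·log₁₀(2.505e+08) = 83.99 dB.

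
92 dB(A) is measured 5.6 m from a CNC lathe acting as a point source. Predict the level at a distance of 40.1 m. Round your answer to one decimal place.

Spherical spreading from a point source gives a 20·log₁₀(r₂/r₁) drop.
L₂ = 92 − 20·log₁₀(40.1/5.6) = 92 − 17.099 = 74.90 dB(A).

74.9 dB(A)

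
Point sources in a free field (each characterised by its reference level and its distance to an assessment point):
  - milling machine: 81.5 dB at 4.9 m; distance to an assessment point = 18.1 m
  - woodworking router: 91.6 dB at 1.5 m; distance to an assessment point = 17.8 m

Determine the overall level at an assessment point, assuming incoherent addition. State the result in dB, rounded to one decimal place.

First find each source's level at the receiver (point-source: −20·log₁₀(r/r_ref)), then combine on an intensity basis.
milling machine: 81.5 − 20·log₁₀(18.1/4.9) = 81.5 − 11.35 = 70.15 dB.
woodworking router: 91.6 − 20·log₁₀(17.8/1.5) = 91.6 − 21.49 = 70.11 dB.
Σ 10^(L/10) = 2.062e+07 → L_total = 10·log₁₀(2.062e+07) = 73.14 dB.

73.1 dB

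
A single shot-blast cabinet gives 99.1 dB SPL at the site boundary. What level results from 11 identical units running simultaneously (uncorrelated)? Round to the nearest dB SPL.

110 dB SPL

With 11 equal, uncorrelated contributions the intensity is 11× that of one unit, giving a rise of 10·log₁₀ 11.
L_total = 99.1 + 10·log₁₀(11) = 99.1 + 10.414 = 109.51 dB SPL.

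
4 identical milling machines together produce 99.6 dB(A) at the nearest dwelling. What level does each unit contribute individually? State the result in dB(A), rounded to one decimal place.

For N identical incoherent sources L_total = L₁ + 10·log₁₀ N, so L₁ = 99.6 − 10·log₁₀(4) = 99.6 − 6.021.

93.6 dB(A)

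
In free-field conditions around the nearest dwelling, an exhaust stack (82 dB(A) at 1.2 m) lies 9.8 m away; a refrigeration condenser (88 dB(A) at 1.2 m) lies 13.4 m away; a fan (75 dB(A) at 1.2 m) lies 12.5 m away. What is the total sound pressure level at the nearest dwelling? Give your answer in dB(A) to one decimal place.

68.9 dB(A)

Apply inverse-square spreading to bring every level to the receiver, then sum 10^(L/10).
exhaust stack: 82 − 20·log₁₀(9.8/1.2) = 82 − 18.24 = 63.76 dB(A).
refrigeration condenser: 88 − 20·log₁₀(13.4/1.2) = 88 − 20.96 = 67.04 dB(A).
fan: 75 − 20·log₁₀(12.5/1.2) = 75 − 20.35 = 54.65 dB(A).
Σ 10^(L/10) = 7.728e+06 → L_total = 10·log₁₀(7.728e+06) = 68.88 dB(A).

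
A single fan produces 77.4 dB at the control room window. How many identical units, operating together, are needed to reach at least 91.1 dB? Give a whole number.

24

The shortfall is 91.1 − 77.4 = 13.7 dB, and N units add 10·log₁₀ N, so need 10·log₁₀ N ≥ 13.7.
N ≥ 10^(13.7/10) = 23.442, so N = 24.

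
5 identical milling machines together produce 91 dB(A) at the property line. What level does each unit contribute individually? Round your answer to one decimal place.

Dividing the total intensity by 5 lowers the level by 10·log₁₀ 5 = 6.990 dB: L₁ = 91 − 6.990.

84.0 dB(A)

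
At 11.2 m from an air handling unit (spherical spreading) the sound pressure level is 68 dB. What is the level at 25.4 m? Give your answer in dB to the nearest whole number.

Point-source attenuation: ΔL = 20·log₁₀(r₂/r₁) = 20·log₁₀(25.4/11.2) = 7.112 dB.
L₂ = 68 − 20·log₁₀(25.4/11.2) = 68 − 7.112 = 60.89 dB.

61 dB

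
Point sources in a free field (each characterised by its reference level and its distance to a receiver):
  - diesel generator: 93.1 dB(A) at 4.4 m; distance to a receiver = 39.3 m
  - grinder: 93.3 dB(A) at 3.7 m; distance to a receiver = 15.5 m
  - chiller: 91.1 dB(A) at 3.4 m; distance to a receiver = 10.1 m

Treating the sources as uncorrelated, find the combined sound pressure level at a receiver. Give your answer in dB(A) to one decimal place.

Apply inverse-square spreading to bring every level to the receiver, then sum 10^(L/10).
diesel generator: 93.1 − 20·log₁₀(39.3/4.4) = 93.1 − 19.02 = 74.08 dB(A).
grinder: 93.3 − 20·log₁₀(15.5/3.7) = 93.3 − 12.44 = 80.86 dB(A).
chiller: 91.1 − 20·log₁₀(10.1/3.4) = 91.1 − 9.46 = 81.64 dB(A).
Σ 10^(L/10) = 2.934e+08 → L_total = 10·log₁₀(2.934e+08) = 84.67 dB(A).

84.7 dB(A)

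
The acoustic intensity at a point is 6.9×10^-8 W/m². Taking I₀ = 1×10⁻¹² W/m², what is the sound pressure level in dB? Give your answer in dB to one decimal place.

48.4 dB

I/I₀ = 6.9×10^-8/10⁻¹² = 6.9×10^4, and L = 10·log₁₀(I/I₀).
L = 10·(0.8388 + 4) = 48.39 dB.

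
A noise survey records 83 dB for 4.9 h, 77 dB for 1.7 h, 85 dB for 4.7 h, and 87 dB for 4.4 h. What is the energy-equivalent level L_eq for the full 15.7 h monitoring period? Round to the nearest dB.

L_eq = 10·log₁₀[(1/T)·Σ tᵢ·10^(Lᵢ/10)] with T = 15.7 h.
Σ tᵢ·10^(Lᵢ/10) = 4.9·10^(83/10) + 1.7·10^(77/10) + 4.7·10^(85/10) + 4.4·10^(87/10) = 4.754e+09.
L_eq = 10·log₁₀(4.754e+09/15.7) = 84.81 dB.

85 dB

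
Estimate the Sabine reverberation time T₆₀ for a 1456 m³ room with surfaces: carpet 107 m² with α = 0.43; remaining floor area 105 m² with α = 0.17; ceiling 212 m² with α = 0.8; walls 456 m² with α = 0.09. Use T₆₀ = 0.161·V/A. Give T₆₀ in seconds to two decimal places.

A = Σ Sᵢαᵢ = 107·0.43 + 105·0.17 + 212·0.8 + 456·0.09 = 274.50 m².
T₆₀ = 0.161 × 1456 / 274.50 = 0.854 s.

0.85 s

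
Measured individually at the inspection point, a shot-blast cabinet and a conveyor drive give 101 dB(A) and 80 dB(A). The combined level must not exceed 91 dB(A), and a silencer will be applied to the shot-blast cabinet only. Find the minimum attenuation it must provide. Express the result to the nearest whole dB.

Everything except the shot-blast cabinet sums to 10^(80/10) = 1.000e+08 in linear terms, 80.00 dB(A).
The limit corresponds to 10^(91/10) = 1.259e+09; subtracting the fixed part leaves 1.159e+09 for the shot-blast cabinet, i.e. 90.64 dB(A).
So the shot-blast cabinet must be reduced from 101 to 90.64 dB(A): IL = 10.36 dB.

10 dB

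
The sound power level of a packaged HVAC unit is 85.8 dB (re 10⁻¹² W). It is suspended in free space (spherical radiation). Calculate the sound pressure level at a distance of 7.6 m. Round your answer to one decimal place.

Free-field spherical radiation: L_p = L_w − 10·log₁₀(4π·r²), r = 7.6 m.
4π·r² = 725.8 m², 10·log₁₀ of that is 28.608 dB.
L_p = 85.8 − 28.608 = 57.19 dB.

57.2 dB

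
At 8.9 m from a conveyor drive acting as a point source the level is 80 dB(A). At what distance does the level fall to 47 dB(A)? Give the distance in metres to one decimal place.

Point-source spreading drops the level by 20·log₁₀(r₂/r₁); inverting, r₂/r₁ = 10^(ΔL/20).
r₂ = 8.9·10^((80−47)/20) = 8.9·10^(33.0/20) = 397.55 m.

397.5 m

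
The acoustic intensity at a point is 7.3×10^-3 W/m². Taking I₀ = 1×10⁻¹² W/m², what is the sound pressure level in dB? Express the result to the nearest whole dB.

99 dB

L = 10·log₁₀(I/I₀) = 10·log₁₀(7.3×10^-3/10⁻¹²) = 10·log₁₀(7.3×10^9).
L = 10·(0.8633 + 9) = 98.63 dB.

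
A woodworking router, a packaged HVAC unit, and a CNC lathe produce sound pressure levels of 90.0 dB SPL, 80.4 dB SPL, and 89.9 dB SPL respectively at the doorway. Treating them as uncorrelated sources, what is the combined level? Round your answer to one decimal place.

Incoherent sources combine by intensity addition: L_total = 10·log₁₀(Σ 10^(L_i/10)).
Σ 10^(L/10) = 10^(90.0/10) + 10^(80.4/10) + 10^(89.9/10) = 2.087e+09.
L_total = 10·log₁₀(2.087e+09) = 93.19 dB SPL.

93.2 dB SPL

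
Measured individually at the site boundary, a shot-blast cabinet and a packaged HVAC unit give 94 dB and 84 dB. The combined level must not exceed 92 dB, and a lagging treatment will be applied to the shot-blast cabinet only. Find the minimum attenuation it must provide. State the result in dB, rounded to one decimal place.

2.7 dB

The untreated sources together contribute 10^(84/10) = 2.512e+08, i.e. 84.00 dB.
The limit corresponds to 10^(92/10) = 1.585e+09; subtracting the fixed part leaves 1.334e+09 for the shot-blast cabinet, i.e. 91.25 dB.
So the shot-blast cabinet must be reduced from 94 to 91.25 dB: IL = 2.75 dB.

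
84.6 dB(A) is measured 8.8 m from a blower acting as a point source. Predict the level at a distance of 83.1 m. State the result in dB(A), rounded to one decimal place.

65.1 dB(A)

Spherical spreading from a point source gives a 20·log₁₀(r₂/r₁) drop.
L₂ = 84.6 − 20·log₁₀(83.1/8.8) = 84.6 − 19.502 = 65.10 dB(A).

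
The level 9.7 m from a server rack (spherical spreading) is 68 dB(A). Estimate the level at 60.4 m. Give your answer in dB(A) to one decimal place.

For a point source, L₂ = L₁ − 20·log₁₀(r₂/r₁).
L₂ = 68 − 20·log₁₀(60.4/9.7) = 68 − 15.885 = 52.11 dB(A).

52.1 dB(A)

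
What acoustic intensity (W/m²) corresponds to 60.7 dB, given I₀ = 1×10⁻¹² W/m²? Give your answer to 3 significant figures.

I/I₀ = 10^(60.7/10) = 1.175e+06, so I = 1.175e+06 × 10⁻¹² W/m².

1.17e-06 W/m²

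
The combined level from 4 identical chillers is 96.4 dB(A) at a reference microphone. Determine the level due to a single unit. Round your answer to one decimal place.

90.4 dB(A)

Dividing the total intensity by 4 lowers the level by 10·log₁₀ 4 = 6.021 dB: L₁ = 96.4 − 6.021.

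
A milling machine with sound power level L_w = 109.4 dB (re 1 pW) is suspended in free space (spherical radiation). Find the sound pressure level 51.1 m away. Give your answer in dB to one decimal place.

L_p = L_w − 10·log₁₀(4π·r²) with r = 51.1 m.
4π·r² = 3.281e+04 m², 10·log₁₀ of that is 45.161 dB.
L_p = 109.4 − 45.161 = 64.24 dB.

64.2 dB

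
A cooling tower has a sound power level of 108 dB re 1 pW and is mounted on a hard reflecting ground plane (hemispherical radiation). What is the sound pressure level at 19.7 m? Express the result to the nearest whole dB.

74 dB

Free-field hemispherical radiation: L_p = L_w − 10·log₁₀(2π·r²), r = 19.7 m.
2π·r² = 2438 m², 10·log₁₀ of that is 33.871 dB.
L_p = 108 − 33.871 = 74.13 dB.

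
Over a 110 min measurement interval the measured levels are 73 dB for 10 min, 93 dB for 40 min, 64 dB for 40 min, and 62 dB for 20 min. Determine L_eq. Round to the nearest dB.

89 dB

L_eq = 10·log₁₀[(1/T)·Σ tᵢ·10^(Lᵢ/10)] with T = 110 min.
Σ tᵢ·10^(Lᵢ/10) = 10·10^(73/10) + 40·10^(93/10) + 40·10^(64/10) + 20·10^(62/10) = 8.014e+10.
L_eq = 10·log₁₀(8.014e+10/110) = 88.62 dB.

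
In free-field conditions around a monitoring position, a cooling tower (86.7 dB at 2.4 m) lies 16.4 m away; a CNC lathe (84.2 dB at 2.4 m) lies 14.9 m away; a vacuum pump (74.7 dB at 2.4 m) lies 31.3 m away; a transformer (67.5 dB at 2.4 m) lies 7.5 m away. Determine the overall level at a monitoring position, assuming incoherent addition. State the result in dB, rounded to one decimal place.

Propagate each source to the receiver with L = L_ref − 20·log₁₀(r/r_ref), then add intensities.
cooling tower: 86.7 − 20·log₁₀(16.4/2.4) = 86.7 − 16.69 = 70.01 dB.
CNC lathe: 84.2 − 20·log₁₀(14.9/2.4) = 84.2 − 15.86 = 68.34 dB.
vacuum pump: 74.7 − 20·log₁₀(31.3/2.4) = 74.7 − 22.31 = 52.39 dB.
transformer: 67.5 − 20·log₁₀(7.5/2.4) = 67.5 − 9.90 = 57.60 dB.
Σ 10^(L/10) = 1.759e+07 → L_total = 10·log₁₀(1.759e+07) = 72.45 dB.

72.5 dB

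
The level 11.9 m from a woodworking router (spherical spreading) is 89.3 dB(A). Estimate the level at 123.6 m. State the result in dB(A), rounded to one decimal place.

For a point source, L₂ = L₁ − 20·log₁₀(r₂/r₁).
L₂ = 89.3 − 20·log₁₀(123.6/11.9) = 89.3 − 20.329 = 68.97 dB(A).

69.0 dB(A)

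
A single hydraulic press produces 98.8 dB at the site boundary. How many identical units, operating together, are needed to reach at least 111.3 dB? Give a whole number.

N identical sources give L₁ + 10·log₁₀ N, so require 10·log₁₀ N ≥ 111.3 − 98.8 = 12.5 dB.
N ≥ 10^(12.5/10) = 17.783, so N = 18.

18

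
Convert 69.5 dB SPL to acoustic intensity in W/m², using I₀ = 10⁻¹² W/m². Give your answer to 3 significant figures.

8.91e-06 W/m²

I = I₀·10^(L/10) = 10⁻¹² × 10^(69.5/10) = 10^(-5.050).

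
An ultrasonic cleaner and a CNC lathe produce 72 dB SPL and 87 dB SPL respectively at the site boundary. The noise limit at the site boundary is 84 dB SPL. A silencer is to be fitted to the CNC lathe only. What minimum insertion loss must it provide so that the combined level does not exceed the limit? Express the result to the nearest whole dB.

Everything except the CNC lathe sums to 10^(72/10) = 1.585e+07 in linear terms, 72.00 dB SPL.
The limit corresponds to 10^(84/10) = 2.512e+08; subtracting the fixed part leaves 2.353e+08 for the CNC lathe, i.e. 83.72 dB SPL.
So the CNC lathe must be reduced from 87 to 83.72 dB SPL: IL = 3.28 dB.

3 dB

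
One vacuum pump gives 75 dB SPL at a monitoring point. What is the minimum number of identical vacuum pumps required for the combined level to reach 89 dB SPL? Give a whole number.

26

N identical sources give L₁ + 10·log₁₀ N, so require 10·log₁₀ N ≥ 89 − 75 = 14.0 dB.
N ≥ 10^(14.0/10) = 25.119, so N = 26.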